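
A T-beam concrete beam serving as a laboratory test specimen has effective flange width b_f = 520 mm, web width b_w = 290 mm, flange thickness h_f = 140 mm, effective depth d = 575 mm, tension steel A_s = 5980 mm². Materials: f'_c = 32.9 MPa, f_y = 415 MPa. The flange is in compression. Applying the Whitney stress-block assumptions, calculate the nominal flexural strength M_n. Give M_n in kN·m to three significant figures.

M_n ≈ 1210 kN·m

Tension: T = A_s f_y = 5980 × 415 = 2481700 N.
Try a within the flange: a = T/(0.85 f'_c b_f) = 2481700/(0.85 × 32.9 × 520) = 170.66 mm.
a = 170.66 > h_f = 140 mm: the block extends into the web. Split into flange-overhang and web parts.
C_f = 0.85 f'_c (b_f − b_w) h_f = 0.85 × 32.9 × (520 − 290) × 140 = 900473 N.
Remaining web compression depth: a_w = (T − C_f)/(0.85 f'_c b_w) = (2481700 − 900473)/(0.85 × 32.9 × 290) = 194.98 mm.
M_n = C_f(d − h_f/2) + (T − C_f)(d − a_w/2) = 900473 × (575 − 70) + 1581227 × (575 − 97.49) = 454.74 + 755.05 = 1209.79 × 10⁶ N·mm.
M_n = 1209.79 kN·m.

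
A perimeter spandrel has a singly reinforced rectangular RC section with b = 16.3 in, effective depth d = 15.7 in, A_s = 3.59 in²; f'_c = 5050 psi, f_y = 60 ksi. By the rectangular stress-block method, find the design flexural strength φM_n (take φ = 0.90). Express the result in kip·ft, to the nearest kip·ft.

T = A_s f_y = 3.59 × 60 = 215.4 kips.
a = T/(0.85 f'_c b) = 215.4/(0.85 × 5.05 × 16.3) = 3.079 in.
M_n = T(d − a/2) = 215.4 × (15.7 − 1.5395) = 3050.2 kip·in = 3050.2/12 = 254.18 kip·ft.
φM_n = 0.90 × 254.18 = 228.76 kip·ft.

φM_n ≈ 229 kip·ft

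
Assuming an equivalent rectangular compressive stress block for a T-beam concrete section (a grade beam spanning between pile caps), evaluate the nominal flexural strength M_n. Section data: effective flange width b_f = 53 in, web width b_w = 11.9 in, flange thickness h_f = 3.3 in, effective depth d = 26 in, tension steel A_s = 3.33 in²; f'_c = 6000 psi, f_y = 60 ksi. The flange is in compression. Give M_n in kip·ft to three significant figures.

Tension: T = A_s f_y = 3.33 × 60 = 199.8 kips.
Try a within the flange: a = T/(0.85 f'_c b_f) = 199.8/(0.85 × 6 × 53) = 0.739 in.
Since a = 0.739 ≤ h_f = 3.3 in, the stress block lies entirely in the flange; analyse as a rectangular beam of width b_f.
M_n = T(d − a/2) = 199.8 × (26 − 0.3695) = 5121.0 kip·in.
M_n = 5121.0/12 = 426.75 kip·ft.

M_n ≈ 427 kip·ft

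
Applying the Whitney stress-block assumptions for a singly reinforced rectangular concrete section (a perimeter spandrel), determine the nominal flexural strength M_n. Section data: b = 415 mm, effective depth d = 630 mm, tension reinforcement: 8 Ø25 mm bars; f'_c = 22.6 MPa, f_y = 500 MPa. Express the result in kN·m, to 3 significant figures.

A_s = 8 × 491 = 3928 mm².
T = A_s f_y = 3928 × 500 = 1964000 N = 1964 kN.
From C = T: a = T/(0.85 f'_c b) = 1964000/(0.85 × 22.6 × 415) = 246.36 mm.
M_n = T(d − a/2) = 1964 kN × (630 − 123.18) mm = 995.39 kN·m.

M_n ≈ 995 kN·m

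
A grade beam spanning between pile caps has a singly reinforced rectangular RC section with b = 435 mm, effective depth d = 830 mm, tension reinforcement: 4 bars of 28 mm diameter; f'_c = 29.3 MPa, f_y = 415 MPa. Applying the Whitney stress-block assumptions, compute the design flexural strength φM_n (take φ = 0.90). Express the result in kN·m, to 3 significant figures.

A_s = 4 × 616 = 2464 mm².
T = A_s f_y = 2464 × 415 = 1022560 N = 1022.56 kN.
From C = T: a = T/(0.85 f'_c b) = 1022560/(0.85 × 29.3 × 435) = 94.39 mm.
M_n = T(d − a/2) = 1022.56 kN × (830 − 47.195) mm = 800.47 kN·m.
φM_n = 0.90 × 800.47 = 720.42 kN·m.

φM_n ≈ 720 kN·m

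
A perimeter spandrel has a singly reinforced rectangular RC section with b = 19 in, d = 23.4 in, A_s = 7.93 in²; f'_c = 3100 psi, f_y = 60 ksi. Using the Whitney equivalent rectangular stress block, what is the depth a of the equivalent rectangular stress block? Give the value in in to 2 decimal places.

a ≈ 9.50 in

T = A_s f_y = 7.93 × 60 = 475.8 kips.
a = T/(0.85 f'_c b) = 475.8/(0.85 × 3.1 × 19) = 9.50 in.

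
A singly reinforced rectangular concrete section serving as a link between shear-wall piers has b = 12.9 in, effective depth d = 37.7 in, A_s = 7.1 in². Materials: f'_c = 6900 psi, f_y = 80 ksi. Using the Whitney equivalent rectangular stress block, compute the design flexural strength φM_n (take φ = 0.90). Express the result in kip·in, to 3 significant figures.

φM_n ≈ 17400 kip·in

T = A_s f_y = 7.1 × 80 = 568 kips.
a = T/(0.85 f'_c b) = 568/(0.85 × 6.9 × 12.9) = 7.507 in.
M_n = T(d − a/2) = 568 × (37.7 − 3.7535) = 19281.6 kip·in.
φM_n = 0.90 × 19281.6 = 17353.4 kip·in.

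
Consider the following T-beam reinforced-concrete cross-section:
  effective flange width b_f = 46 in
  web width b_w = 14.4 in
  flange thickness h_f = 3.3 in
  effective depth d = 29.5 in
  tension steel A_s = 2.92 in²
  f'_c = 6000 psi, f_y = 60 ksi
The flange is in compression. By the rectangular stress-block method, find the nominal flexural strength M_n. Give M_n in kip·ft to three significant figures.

M_n ≈ 425 kip·ft

Tension: T = A_s f_y = 2.92 × 60 = 175.2 kips.
Try a within the flange: a = T/(0.85 f'_c b_f) = 175.2/(0.85 × 6 × 46) = 0.747 in.
Since a = 0.747 ≤ h_f = 3.3 in, the stress block lies entirely in the flange; analyse as a rectangular beam of width b_f.
M_n = T(d − a/2) = 175.2 × (29.5 − 0.3735) = 5103.0 kip·in.
M_n = 5103.0/12 = 425.25 kip·ft.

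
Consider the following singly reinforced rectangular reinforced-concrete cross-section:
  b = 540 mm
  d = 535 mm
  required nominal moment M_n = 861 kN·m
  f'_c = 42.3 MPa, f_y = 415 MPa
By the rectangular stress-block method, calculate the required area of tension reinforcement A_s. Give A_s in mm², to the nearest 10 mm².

With M_n = 0.85 f'_c a b (d − a/2), solve the quadratic for a:
a = d − √(d² − 2M_n/(0.85 f'_c b)) = 535 − √(535² − 2 × 861×10⁶/(0.85 × 42.3 × 540)) = 90.55 mm.
A_s = 0.85 f'_c a b / f_y = 0.85 × 42.3 × 90.55 × 540 / 415 = 4236.4 mm².

A_s ≈ 4240 mm²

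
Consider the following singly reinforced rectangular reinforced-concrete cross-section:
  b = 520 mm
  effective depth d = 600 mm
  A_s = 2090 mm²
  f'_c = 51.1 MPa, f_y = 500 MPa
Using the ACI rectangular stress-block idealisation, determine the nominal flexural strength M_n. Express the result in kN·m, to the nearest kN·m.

M_n ≈ 603 kN·m

T = A_s f_y = 2090 × 500 = 1045000 N = 1045 kN.
From C = T: a = T/(0.85 f'_c b) = 1045000/(0.85 × 51.1 × 520) = 46.27 mm.
M_n = T(d − a/2) = 1045 kN × (600 − 23.135) mm = 602.82 kN·m.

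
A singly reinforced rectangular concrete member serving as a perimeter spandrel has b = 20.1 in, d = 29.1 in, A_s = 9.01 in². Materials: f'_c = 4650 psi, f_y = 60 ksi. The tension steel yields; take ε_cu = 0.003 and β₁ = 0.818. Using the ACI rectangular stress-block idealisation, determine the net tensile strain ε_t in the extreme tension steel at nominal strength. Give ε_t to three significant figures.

a = A_s f_y/(0.85 f'_c b) = 6.805 in.
β₁ = 0.818, so c = a/β₁ = 6.805/0.818 = 8.319 in.
From the linear strain diagram with ε_cu = 0.003: ε_t = 0.003 (d − c)/c = 0.003 × (29.1 − 8.319)/8.319 = 0.00749.
Since ε_t ≥ 0.005, the section is tension-controlled.

ε_t ≈ 0.00749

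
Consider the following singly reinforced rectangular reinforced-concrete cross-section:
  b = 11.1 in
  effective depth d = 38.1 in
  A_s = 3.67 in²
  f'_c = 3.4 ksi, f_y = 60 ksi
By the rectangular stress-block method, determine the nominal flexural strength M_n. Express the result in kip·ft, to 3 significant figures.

T = A_s f_y = 3.67 × 60 = 220.2 kips.
a = T/(0.85 f'_c b) = 220.2/(0.85 × 3.4 × 11.1) = 6.864 in.
M_n = T(d − a/2) = 220.2 × (38.1 − 3.432) = 7633.9 kip·in = 7633.9/12 = 636.16 kip·ft.

M_n ≈ 636 kip·ft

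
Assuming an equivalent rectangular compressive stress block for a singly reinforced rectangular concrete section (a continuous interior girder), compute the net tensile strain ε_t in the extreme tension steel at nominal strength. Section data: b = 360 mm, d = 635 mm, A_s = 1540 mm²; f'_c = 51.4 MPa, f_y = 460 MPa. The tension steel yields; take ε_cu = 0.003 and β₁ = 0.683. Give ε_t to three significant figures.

a = A_s f_y/(0.85 f'_c b) = 45.04 mm.
β₁ = 0.683, so c = a/β₁ = 45.04/0.683 = 65.94 mm.
From the linear strain diagram with ε_cu = 0.003: ε_t = 0.003 (d − c)/c = 0.003 × (635 − 65.94)/65.94 = 0.0259.
Since ε_t ≥ 0.005, the section is tension-controlled.

ε_t ≈ 0.0259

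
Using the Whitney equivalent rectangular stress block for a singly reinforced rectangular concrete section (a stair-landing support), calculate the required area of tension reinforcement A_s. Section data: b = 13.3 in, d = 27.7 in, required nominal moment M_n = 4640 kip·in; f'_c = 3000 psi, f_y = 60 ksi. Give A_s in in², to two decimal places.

From M_n = 0.85 f'_c a b (d − a/2):
a = d − √(d² − 2M_n/(0.85 f'_c b)) = 27.7 − √(27.7² − 2 × 4640/(0.85 × 3 × 13.3)) = 5.481 in.
A_s = 0.85 f'_c a b / f_y = 0.85 × 3 × 5.481 × 13.3 / 60 = 3.098 in².

A_s ≈ 3.10 in²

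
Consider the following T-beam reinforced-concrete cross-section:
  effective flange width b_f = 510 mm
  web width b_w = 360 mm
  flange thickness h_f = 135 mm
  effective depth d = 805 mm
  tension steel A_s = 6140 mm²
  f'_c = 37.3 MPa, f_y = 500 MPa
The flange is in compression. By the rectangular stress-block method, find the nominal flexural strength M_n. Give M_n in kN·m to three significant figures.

Tension: T = A_s f_y = 6140 × 500 = 3070000 N.
Try a within the flange: a = T/(0.85 f'_c b_f) = 3070000/(0.85 × 37.3 × 510) = 189.86 mm.
a = 189.86 > h_f = 135 mm: the block extends into the web. Split into flange-overhang and web parts.
C_f = 0.85 f'_c (b_f − b_w) h_f = 0.85 × 37.3 × (510 − 360) × 135 = 642026 N.
Remaining web compression depth: a_w = (T − C_f)/(0.85 f'_c b_w) = (3070000 − 642026)/(0.85 × 37.3 × 360) = 212.72 mm.
M_n = C_f(d − h_f/2) + (T − C_f)(d − a_w/2) = 642026 × (805 − 67.5) + 2427974 × (805 − 106.36) = 473.49 + 1696.28 = 2169.77 × 10⁶ N·mm.
M_n = 2169.77 kN·m.

M_n ≈ 2170 kN·m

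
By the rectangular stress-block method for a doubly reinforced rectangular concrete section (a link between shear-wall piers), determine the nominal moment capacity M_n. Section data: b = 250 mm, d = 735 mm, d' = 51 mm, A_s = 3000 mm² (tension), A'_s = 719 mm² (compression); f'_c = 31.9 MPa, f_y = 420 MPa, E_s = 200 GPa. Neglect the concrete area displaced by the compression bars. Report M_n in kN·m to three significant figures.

M_n ≈ 843 kN·m

Assume both tension and compression steel yield.
Net tension couple steel: A_s − A'_s = 2281 mm².
a = (A_s − A'_s) f_y / (0.85 f'_c b) = 958020/(0.85 × 31.9 × 250) = 141.33 mm.
c = a/β₁ = 141.33/0.822 = 171.93 mm; ε'_s = 0.003(c − d')/c = 0.0021 ≥ f_y/E_s = 0.0021, so compression steel does yield.
M_n = (A_s − A'_s) f_y (d − a/2) + A'_s f_y (d − d') = [958020 × (735 − 70.665) + 301980 × (735 − 51)] × 10⁻⁶ = 636.45 + 206.55 = 843.00 kN·m.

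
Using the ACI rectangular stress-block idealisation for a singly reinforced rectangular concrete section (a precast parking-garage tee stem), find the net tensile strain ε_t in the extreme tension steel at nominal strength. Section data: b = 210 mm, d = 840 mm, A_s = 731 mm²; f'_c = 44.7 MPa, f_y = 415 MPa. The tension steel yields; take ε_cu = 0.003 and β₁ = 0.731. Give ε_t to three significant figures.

a = A_s f_y/(0.85 f'_c b) = 38.02 mm.
β₁ = 0.731, so c = a/β₁ = 38.02/0.731 = 52.01 mm.
From the linear strain diagram with ε_cu = 0.003: ε_t = 0.003 (d − c)/c = 0.003 × (840 − 52.01)/52.01 = 0.0455.
Since ε_t ≥ 0.005, the section is tension-controlled.

ε_t ≈ 0.0455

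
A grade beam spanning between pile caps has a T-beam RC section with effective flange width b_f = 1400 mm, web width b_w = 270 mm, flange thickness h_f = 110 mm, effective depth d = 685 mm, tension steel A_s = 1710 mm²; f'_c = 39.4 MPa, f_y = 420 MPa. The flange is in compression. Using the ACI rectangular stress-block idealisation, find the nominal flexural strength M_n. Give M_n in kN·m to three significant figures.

M_n ≈ 486 kN·m

Tension: T = A_s f_y = 1710 × 420 = 718200 N.
Try a within the flange: a = T/(0.85 f'_c b_f) = 718200/(0.85 × 39.4 × 1400) = 15.32 mm.
Since a = 15.32 ≤ h_f = 110 mm, the stress block lies entirely in the flange; analyse as a rectangular beam of width b_f.
M_n = T(d − a/2) = 718200 × (685 − 7.66) = 486.47 × 10⁶ N·mm.
M_n = 486.47 kN·m.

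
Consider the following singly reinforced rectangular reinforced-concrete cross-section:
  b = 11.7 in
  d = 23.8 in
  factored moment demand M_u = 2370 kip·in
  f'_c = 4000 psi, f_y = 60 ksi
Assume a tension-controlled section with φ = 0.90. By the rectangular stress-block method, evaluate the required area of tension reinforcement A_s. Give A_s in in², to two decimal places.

M_n = M_u/φ = 2370/0.90 = 2633.33 kip·in.
From M_n = 0.85 f'_c a b (d − a/2):
a = d − √(d² − 2M_n/(0.85 f'_c b)) = 23.8 − √(23.8² − 2 × 2633.33/(0.85 × 4 × 11.7)) = 2.966 in.
A_s = 0.85 f'_c a b / f_y = 0.85 × 4 × 2.966 × 11.7 / 60 = 1.966 in².

A_s ≈ 1.97 in²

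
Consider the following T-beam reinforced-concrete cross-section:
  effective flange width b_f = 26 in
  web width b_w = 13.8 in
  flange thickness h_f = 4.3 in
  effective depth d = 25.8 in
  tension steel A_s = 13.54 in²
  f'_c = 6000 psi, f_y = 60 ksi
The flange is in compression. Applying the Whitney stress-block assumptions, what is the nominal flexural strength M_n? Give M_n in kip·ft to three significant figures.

M_n ≈ 1520 kip·ft

Tension: T = A_s f_y = 13.54 × 60 = 812.4 kips.
Try a within the flange: a = T/(0.85 f'_c b_f) = 812.4/(0.85 × 6 × 26) = 6.127 in.
a = 6.127 > h_f = 4.3 in: the block extends into the web. Split into flange-overhang and web parts.
C_f = 0.85 f'_c (b_f − b_w) h_f = 0.85 × 6 × (26 − 13.8) × 4.3 = 267.5 kips.
Remaining web compression depth: a_w = (T − C_f)/(0.85 f'_c b_w) = (812.4 − 267.5)/(0.85 × 6 × 13.8) = 7.742 in.
M_n = C_f(d − h_f/2) + (T − C_f)(d − a_w/2) = 267.5 × (25.8 − 2.15) + 544.9 × (25.8 − 3.871) = 6326.4 + 11949.1 = 18275.5 kip·in.
M_n = 18275.5/12 = 1522.96 kip·ft.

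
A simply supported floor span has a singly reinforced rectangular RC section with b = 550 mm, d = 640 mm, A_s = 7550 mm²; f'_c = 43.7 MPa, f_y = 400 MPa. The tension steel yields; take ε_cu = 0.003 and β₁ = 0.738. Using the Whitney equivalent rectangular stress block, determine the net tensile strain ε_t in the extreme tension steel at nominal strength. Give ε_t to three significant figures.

a = A_s f_y/(0.85 f'_c b) = 147.82 mm.
β₁ = 0.738, so c = a/β₁ = 147.82/0.738 = 200.30 mm.
From the linear strain diagram with ε_cu = 0.003: ε_t = 0.003 (d − c)/c = 0.003 × (640 − 200.30)/200.30 = 0.00659.
Since ε_t ≥ 0.005, the section is tension-controlled.

ε_t ≈ 0.00659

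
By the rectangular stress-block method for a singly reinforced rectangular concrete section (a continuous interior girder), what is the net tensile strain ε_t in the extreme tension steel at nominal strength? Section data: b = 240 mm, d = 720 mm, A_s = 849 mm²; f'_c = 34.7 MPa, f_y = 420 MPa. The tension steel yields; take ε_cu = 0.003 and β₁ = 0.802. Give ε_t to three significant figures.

ε_t ≈ 0.0314

a = A_s f_y/(0.85 f'_c b) = 50.37 mm.
β₁ = 0.802, so c = a/β₁ = 50.37/0.802 = 62.81 mm.
From the linear strain diagram with ε_cu = 0.003: ε_t = 0.003 (d − c)/c = 0.003 × (720 − 62.81)/62.81 = 0.0314.
Since ε_t ≥ 0.005, the section is tension-controlled.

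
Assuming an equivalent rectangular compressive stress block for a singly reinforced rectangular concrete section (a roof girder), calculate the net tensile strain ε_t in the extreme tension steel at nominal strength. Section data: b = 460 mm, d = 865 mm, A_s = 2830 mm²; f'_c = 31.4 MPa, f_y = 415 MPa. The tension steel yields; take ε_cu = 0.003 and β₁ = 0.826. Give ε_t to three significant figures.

ε_t ≈ 0.0194

a = A_s f_y/(0.85 f'_c b) = 95.66 mm.
β₁ = 0.826, so c = a/β₁ = 95.66/0.826 = 115.81 mm.
From the linear strain diagram with ε_cu = 0.003: ε_t = 0.003 (d − c)/c = 0.003 × (865 − 115.81)/115.81 = 0.0194.
Since ε_t ≥ 0.005, the section is tension-controlled.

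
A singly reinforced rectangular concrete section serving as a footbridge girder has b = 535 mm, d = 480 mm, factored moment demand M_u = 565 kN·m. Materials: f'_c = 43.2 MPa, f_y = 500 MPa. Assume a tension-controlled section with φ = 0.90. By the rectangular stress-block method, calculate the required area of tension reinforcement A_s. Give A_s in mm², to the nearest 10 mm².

A_s ≈ 2830 mm²

M_n = M_u/φ = 565/0.90 = 627.778 kN·m.
With M_n = 0.85 f'_c a b (d − a/2), solve the quadratic for a:
a = d − √(d² − 2M_n/(0.85 f'_c b)) = 480 − √(480² − 2 × 627.778×10⁶/(0.85 × 43.2 × 535)) = 71.97 mm.
A_s = 0.85 f'_c a b / f_y = 0.85 × 43.2 × 71.97 × 535 / 500 = 2827.7 mm².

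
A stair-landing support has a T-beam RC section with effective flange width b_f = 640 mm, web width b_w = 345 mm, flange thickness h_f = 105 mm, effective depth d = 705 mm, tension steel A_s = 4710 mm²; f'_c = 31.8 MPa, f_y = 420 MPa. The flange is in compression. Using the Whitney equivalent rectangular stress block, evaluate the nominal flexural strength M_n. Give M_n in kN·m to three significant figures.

Tension: T = A_s f_y = 4710 × 420 = 1978200 N.
Try a within the flange: a = T/(0.85 f'_c b_f) = 1978200/(0.85 × 31.8 × 640) = 114.35 mm.
a = 114.35 > h_f = 105 mm: the block extends into the web. Split into flange-overhang and web parts.
C_f = 0.85 f'_c (b_f − b_w) h_f = 0.85 × 31.8 × (640 − 345) × 105 = 837254 N.
Remaining web compression depth: a_w = (T − C_f)/(0.85 f'_c b_w) = (1978200 − 837254)/(0.85 × 31.8 × 345) = 122.35 mm.
M_n = C_f(d − h_f/2) + (T − C_f)(d − a_w/2) = 837254 × (705 − 52.5) + 1140946 × (705 − 61.175) = 546.31 + 734.57 = 1280.88 × 10⁶ N·mm.
M_n = 1280.88 kN·m.

M_n ≈ 1280 kN·m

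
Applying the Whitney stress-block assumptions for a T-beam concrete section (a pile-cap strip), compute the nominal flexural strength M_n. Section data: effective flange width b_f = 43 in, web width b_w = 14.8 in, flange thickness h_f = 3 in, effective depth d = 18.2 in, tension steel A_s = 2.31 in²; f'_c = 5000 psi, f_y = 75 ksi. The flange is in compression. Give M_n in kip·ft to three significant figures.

Tension: T = A_s f_y = 2.31 × 75 = 173.25 kips.
Try a within the flange: a = T/(0.85 f'_c b_f) = 173.25/(0.85 × 5 × 43) = 0.948 in.
Since a = 0.948 ≤ h_f = 3 in, the stress block lies entirely in the flange; analyse as a rectangular beam of width b_f.
M_n = T(d − a/2) = 173.25 × (18.2 − 0.474) = 3071.0 kip·in.
M_n = 3071.0/12 = 255.92 kip·ft.

M_n ≈ 256 kip·ft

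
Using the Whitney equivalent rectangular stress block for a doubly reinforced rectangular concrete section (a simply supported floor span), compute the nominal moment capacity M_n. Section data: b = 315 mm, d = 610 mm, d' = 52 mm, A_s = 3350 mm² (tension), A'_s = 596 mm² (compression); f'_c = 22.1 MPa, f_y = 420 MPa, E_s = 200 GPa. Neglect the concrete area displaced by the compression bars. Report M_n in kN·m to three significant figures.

Assume both tension and compression steel yield.
Net tension couple steel: A_s − A'_s = 2754 mm².
a = (A_s − A'_s) f_y / (0.85 f'_c b) = 1156680/(0.85 × 22.1 × 315) = 195.48 mm.
c = a/β₁ = 195.48/0.85 = 229.98 mm; ε'_s = 0.003(c − d')/c = 0.0023 ≥ f_y/E_s = 0.0021, so compression steel does yield.
M_n = (A_s − A'_s) f_y (d − a/2) + A'_s f_y (d − d') = [1156680 × (610 − 97.74) + 250320 × (610 − 52)] × 10⁻⁶ = 592.52 + 139.68 = 732.20 kN·m.

M_n ≈ 732 kN·m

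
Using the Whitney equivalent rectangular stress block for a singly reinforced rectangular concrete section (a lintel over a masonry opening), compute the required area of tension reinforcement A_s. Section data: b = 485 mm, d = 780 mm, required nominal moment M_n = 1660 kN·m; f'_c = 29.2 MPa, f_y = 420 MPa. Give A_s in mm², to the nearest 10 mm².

A_s ≈ 5830 mm²

With M_n = 0.85 f'_c a b (d − a/2), solve the quadratic for a:
a = d − √(d² − 2M_n/(0.85 f'_c b)) = 780 − √(780² − 2 × 1660×10⁶/(0.85 × 29.2 × 485)) = 203.29 mm.
A_s = 0.85 f'_c a b / f_y = 0.85 × 29.2 × 203.29 × 485 / 420 = 5826.5 mm².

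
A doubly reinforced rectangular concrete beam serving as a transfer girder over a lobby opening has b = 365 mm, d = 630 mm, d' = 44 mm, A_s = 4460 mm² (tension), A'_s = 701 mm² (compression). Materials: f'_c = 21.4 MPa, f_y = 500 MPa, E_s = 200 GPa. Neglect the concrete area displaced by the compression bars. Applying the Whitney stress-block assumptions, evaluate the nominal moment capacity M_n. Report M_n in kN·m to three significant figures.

M_n ≈ 1120 kN·m

Assume both tension and compression steel yield.
Net tension couple steel: A_s − A'_s = 3759 mm².
a = (A_s − A'_s) f_y / (0.85 f'_c b) = 1879500/(0.85 × 21.4 × 365) = 283.08 mm.
c = a/β₁ = 283.08/0.85 = 333.04 mm; ε'_s = 0.003(c − d')/c = 0.0026 ≥ f_y/E_s = 0.0025, so compression steel does yield.
M_n = (A_s − A'_s) f_y (d − a/2) + A'_s f_y (d − d') = [1879500 × (630 − 141.54) + 350500 × (630 − 44)] × 10⁻⁶ = 918.06 + 205.39 = 1123.45 kN·m.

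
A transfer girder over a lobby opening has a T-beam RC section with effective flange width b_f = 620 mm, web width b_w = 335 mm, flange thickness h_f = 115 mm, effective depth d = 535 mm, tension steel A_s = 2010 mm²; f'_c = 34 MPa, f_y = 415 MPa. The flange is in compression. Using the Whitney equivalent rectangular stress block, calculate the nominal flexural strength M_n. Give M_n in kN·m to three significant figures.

M_n ≈ 427 kN·m

Tension: T = A_s f_y = 2010 × 415 = 834150 N.
Try a within the flange: a = T/(0.85 f'_c b_f) = 834150/(0.85 × 34 × 620) = 46.55 mm.
Since a = 46.55 ≤ h_f = 115 mm, the stress block lies entirely in the flange; analyse as a rectangular beam of width b_f.
M_n = T(d − a/2) = 834150 × (535 − 23.275) = 426.86 × 10⁶ N·mm.
M_n = 426.86 kN·m.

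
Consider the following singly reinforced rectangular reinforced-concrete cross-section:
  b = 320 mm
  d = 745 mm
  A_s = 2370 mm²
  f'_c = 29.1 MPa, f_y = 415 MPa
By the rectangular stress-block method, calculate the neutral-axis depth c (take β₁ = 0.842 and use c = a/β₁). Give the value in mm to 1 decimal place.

T = A_s f_y = 2370 × 415 = 983550 N = 983.55 kN.
Setting C = 0.85 f'_c a b equal to T: a = 983550/(0.85 × 29.1 × 320) = 124.261 mm.
With β₁ = 0.842, c = a/β₁ = 124.261/0.842 = 147.6 mm.

c ≈ 147.6 mm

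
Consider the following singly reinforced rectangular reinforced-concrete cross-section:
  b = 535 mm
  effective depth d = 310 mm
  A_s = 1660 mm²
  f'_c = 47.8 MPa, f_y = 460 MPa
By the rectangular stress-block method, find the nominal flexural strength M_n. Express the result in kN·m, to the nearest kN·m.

T = A_s f_y = 1660 × 460 = 763600 N = 763.6 kN.
From C = T: a = T/(0.85 f'_c b) = 763600/(0.85 × 47.8 × 535) = 35.13 mm.
M_n = T(d − a/2) = 763.6 kN × (310 − 17.565) mm = 223.30 kN·m.

M_n ≈ 223 kN·m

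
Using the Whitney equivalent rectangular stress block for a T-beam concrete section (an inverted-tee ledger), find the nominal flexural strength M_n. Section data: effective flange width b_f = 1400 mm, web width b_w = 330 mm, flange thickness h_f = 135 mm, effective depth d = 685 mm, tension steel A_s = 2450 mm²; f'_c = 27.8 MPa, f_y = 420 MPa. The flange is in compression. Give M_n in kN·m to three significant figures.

M_n ≈ 689 kN·m

Tension: T = A_s f_y = 2450 × 420 = 1029000 N.
Try a within the flange: a = T/(0.85 f'_c b_f) = 1029000/(0.85 × 27.8 × 1400) = 31.10 mm.
Since a = 31.10 ≤ h_f = 135 mm, the stress block lies entirely in the flange; analyse as a rectangular beam of width b_f.
M_n = T(d − a/2) = 1029000 × (685 − 15.55) = 688.86 × 10⁶ N·mm.
M_n = 688.86 kN·m.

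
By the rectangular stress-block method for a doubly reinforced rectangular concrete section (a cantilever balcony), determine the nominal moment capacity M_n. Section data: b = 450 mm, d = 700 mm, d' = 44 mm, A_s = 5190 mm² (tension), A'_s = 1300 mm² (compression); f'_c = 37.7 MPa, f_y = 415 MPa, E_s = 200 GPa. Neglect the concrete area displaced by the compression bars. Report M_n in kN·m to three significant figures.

Assume both tension and compression steel yield.
Net tension couple steel: A_s − A'_s = 3890 mm².
a = (A_s − A'_s) f_y / (0.85 f'_c b) = 1614350/(0.85 × 37.7 × 450) = 111.95 mm.
c = a/β₁ = 111.95/0.781 = 143.34 mm; ε'_s = 0.003(c − d')/c = 0.0021 ≥ f_y/E_s = 0.0021, so compression steel does yield.
M_n = (A_s − A'_s) f_y (d − a/2) + A'_s f_y (d − d') = [1614350 × (700 − 55.975) + 539500 × (700 − 44)] × 10⁻⁶ = 1039.68 + 353.91 = 1393.59 kN·m.

M_n ≈ 1390 kN·m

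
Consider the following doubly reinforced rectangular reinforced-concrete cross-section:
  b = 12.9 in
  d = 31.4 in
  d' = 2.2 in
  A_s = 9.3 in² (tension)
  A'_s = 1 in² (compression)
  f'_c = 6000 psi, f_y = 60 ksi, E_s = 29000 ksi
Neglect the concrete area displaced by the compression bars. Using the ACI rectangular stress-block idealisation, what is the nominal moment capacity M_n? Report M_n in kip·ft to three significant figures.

M_n ≈ 1290 kip·ft

Assume both steels yield.
a = (A_s − A'_s) f_y/(0.85 f'_c b) = (9.3 − 1) × 60/(0.85 × 6 × 12.9) = 7.570 in.
c = a/β₁ = 7.570/0.75 = 10.093 in; ε'_s = 0.003(c − d')/c = 0.0023 ≥ ε_y = 0.0021, so the compression steel yields.
M_n = (A_s − A'_s) f_y (d − a/2) + A'_s f_y (d − d') = 498 × (31.4 − 3.785) + 60 × (31.4 − 2.2) = 13752.3 + 1752.0 = 15504.3 kip·in = 15504.3/12 = 1292.03 kip·ft.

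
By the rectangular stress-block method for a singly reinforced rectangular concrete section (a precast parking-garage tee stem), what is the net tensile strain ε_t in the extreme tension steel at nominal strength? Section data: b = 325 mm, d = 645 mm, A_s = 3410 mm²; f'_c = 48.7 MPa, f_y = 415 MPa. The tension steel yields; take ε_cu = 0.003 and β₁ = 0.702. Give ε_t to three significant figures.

a = A_s f_y/(0.85 f'_c b) = 105.19 mm.
β₁ = 0.702, so c = a/β₁ = 105.19/0.702 = 149.84 mm.
From the linear strain diagram with ε_cu = 0.003: ε_t = 0.003 (d − c)/c = 0.003 × (645 − 149.84)/149.84 = 0.00991.
Since ε_t ≥ 0.005, the section is tension-controlled.

ε_t ≈ 0.00991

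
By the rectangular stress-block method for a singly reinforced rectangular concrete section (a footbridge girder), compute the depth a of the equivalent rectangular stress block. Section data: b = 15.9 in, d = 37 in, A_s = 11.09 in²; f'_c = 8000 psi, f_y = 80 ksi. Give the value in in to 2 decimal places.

T = A_s f_y = 11.09 × 80 = 887.2 kips.
a = T/(0.85 f'_c b) = 887.2/(0.85 × 8 × 15.9) = 8.21 in.

a ≈ 8.21 in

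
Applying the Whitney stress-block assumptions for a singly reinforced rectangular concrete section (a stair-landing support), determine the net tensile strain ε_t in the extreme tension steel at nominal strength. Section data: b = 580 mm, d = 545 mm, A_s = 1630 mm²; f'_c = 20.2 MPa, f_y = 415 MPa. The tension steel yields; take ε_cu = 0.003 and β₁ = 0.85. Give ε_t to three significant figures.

a = A_s f_y/(0.85 f'_c b) = 67.93 mm.
β₁ = 0.85, so c = a/β₁ = 67.93/0.85 = 79.92 mm.
From the linear strain diagram with ε_cu = 0.003: ε_t = 0.003 (d − c)/c = 0.003 × (545 − 79.92)/79.92 = 0.0175.
Since ε_t ≥ 0.005, the section is tension-controlled.

ε_t ≈ 0.0175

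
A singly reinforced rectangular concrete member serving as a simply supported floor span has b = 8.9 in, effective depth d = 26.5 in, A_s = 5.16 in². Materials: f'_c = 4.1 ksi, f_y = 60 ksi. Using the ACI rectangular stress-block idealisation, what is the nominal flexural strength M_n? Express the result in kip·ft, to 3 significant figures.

T = A_s f_y = 5.16 × 60 = 309.6 kips.
a = T/(0.85 f'_c b) = 309.6/(0.85 × 4.1 × 8.9) = 9.982 in.
M_n = T(d − a/2) = 309.6 × (26.5 − 4.991) = 6659.2 kip·in = 6659.2/12 = 554.93 kip·ft.

M_n ≈ 555 kip·ft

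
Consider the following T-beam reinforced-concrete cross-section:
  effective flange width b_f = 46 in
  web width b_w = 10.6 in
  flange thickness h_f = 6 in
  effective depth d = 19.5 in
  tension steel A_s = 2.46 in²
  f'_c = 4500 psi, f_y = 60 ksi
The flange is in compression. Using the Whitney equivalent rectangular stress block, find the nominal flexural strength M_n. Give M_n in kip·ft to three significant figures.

M_n ≈ 235 kip·ft

Tension: T = A_s f_y = 2.46 × 60 = 147.6 kips.
Try a within the flange: a = T/(0.85 f'_c b_f) = 147.6/(0.85 × 4.5 × 46) = 0.839 in.
Since a = 0.839 ≤ h_f = 6 in, the stress block lies entirely in the flange; analyse as a rectangular beam of width b_f.
M_n = T(d − a/2) = 147.6 × (19.5 − 0.4195) = 2816.3 kip·in.
M_n = 2816.3/12 = 234.69 kip·ft.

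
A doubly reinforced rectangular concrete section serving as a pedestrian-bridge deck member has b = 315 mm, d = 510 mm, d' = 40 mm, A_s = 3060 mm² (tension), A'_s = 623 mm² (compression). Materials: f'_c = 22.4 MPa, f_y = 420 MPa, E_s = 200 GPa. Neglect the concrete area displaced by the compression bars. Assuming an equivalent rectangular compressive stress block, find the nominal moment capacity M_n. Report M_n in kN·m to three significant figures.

M_n ≈ 558 kN·m

Assume both tension and compression steel yield.
Net tension couple steel: A_s − A'_s = 2437 mm².
a = (A_s − A'_s) f_y / (0.85 f'_c b) = 1023540/(0.85 × 22.4 × 315) = 170.66 mm.
c = a/β₁ = 170.66/0.85 = 200.78 mm; ε'_s = 0.003(c − d')/c = 0.0024 ≥ f_y/E_s = 0.0021, so compression steel does yield.
M_n = (A_s − A'_s) f_y (d − a/2) + A'_s f_y (d − d') = [1023540 × (510 − 85.33) + 261660 × (510 − 40)] × 10⁻⁶ = 434.67 + 122.98 = 557.65 kN·m.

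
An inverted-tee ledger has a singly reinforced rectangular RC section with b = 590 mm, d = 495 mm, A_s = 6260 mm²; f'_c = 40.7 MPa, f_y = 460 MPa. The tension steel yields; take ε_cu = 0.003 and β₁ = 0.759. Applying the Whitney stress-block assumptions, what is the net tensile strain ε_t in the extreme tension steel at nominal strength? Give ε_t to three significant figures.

ε_t ≈ 0.00499

a = A_s f_y/(0.85 f'_c b) = 141.08 mm.
β₁ = 0.759, so c = a/β₁ = 141.08/0.759 = 185.88 mm.
From the linear strain diagram with ε_cu = 0.003: ε_t = 0.003 (d − c)/c = 0.003 × (495 − 185.88)/185.88 = 0.00499.
ε_t is between 0.004 and 0.005 — transition zone.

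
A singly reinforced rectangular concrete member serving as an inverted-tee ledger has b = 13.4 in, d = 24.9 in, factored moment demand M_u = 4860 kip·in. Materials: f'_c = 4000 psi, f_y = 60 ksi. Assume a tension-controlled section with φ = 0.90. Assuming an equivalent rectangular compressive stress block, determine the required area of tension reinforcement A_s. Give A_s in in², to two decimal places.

A_s ≈ 4.05 in²

M_n = M_u/φ = 4860/0.90 = 5400 kip·in.
From M_n = 0.85 f'_c a b (d − a/2):
a = d − √(d² − 2M_n/(0.85 f'_c b)) = 24.9 − √(24.9² − 2 × 5400/(0.85 × 4 × 13.4)) = 5.331 in.
A_s = 0.85 f'_c a b / f_y = 0.85 × 4 × 5.331 × 13.4 / 60 = 4.048 in².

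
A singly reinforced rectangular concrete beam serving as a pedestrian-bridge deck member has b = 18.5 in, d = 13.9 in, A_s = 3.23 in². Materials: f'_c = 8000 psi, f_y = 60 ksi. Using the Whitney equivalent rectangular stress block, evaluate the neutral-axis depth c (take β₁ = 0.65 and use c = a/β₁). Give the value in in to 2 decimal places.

T = A_s f_y = 3.23 × 60 = 193.8 kips.
a = T/(0.85 f'_c b) = 193.8/(0.85 × 8 × 18.5) = 1.5405 in.
With β₁ = 0.65, c = a/β₁ = 1.5405/0.65 = 2.37 in.

c ≈ 2.37 in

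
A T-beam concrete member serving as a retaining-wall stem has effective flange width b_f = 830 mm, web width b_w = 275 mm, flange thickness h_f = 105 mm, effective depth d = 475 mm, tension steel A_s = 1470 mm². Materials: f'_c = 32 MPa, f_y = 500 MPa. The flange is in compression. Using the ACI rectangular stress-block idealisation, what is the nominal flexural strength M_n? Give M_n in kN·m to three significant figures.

M_n ≈ 337 kN·m

Tension: T = A_s f_y = 1470 × 500 = 735000 N.
Try a within the flange: a = T/(0.85 f'_c b_f) = 735000/(0.85 × 32 × 830) = 32.56 mm.
Since a = 32.56 ≤ h_f = 105 mm, the stress block lies entirely in the flange; analyse as a rectangular beam of width b_f.
M_n = T(d − a/2) = 735000 × (475 − 16.28) = 337.16 × 10⁶ N·mm.
M_n = 337.16 kN·m.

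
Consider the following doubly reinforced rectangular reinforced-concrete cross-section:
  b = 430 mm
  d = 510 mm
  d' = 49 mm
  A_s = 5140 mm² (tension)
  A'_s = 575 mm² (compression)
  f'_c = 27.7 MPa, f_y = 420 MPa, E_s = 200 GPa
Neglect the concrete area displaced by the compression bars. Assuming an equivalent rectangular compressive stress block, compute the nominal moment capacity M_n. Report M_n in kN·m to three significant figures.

Assume both tension and compression steel yield.
Net tension couple steel: A_s − A'_s = 4565 mm².
a = (A_s − A'_s) f_y / (0.85 f'_c b) = 1917300/(0.85 × 27.7 × 430) = 189.38 mm.
c = a/β₁ = 189.38/0.85 = 222.80 mm; ε'_s = 0.003(c − d')/c = 0.0023 ≥ f_y/E_s = 0.0021, so compression steel does yield.
M_n = (A_s − A'_s) f_y (d − a/2) + A'_s f_y (d − d') = [1917300 × (510 − 94.69) + 241500 × (510 − 49)] × 10⁻⁶ = 796.27 + 111.33 = 907.60 kN·m.

M_n ≈ 908 kN·m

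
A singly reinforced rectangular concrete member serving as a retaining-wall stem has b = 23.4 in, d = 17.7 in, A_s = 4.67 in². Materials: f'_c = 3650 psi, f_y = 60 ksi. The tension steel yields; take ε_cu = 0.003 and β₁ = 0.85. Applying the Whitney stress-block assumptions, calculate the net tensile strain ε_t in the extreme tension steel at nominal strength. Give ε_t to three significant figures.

a = A_s f_y/(0.85 f'_c b) = 3.860 in.
β₁ = 0.85, so c = a/β₁ = 3.860/0.85 = 4.541 in.
From the linear strain diagram with ε_cu = 0.003: ε_t = 0.003 (d − c)/c = 0.003 × (17.7 − 4.541)/4.541 = 0.00869.
Since ε_t ≥ 0.005, the section is tension-controlled.

ε_t ≈ 0.00869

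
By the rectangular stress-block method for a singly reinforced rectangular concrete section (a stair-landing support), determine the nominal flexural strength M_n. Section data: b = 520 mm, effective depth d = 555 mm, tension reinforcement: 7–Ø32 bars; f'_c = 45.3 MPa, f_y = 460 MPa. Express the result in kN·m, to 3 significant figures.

A_s = 7 × 804 = 5628 mm².
T = A_s f_y = 5628 × 460 = 2588880 N = 2588.88 kN.
From C = T: a = T/(0.85 f'_c b) = 2588880/(0.85 × 45.3 × 520) = 129.30 mm.
M_n = T(d − a/2) = 2588.88 kN × (555 − 64.65) mm = 1269.46 kN·m.

M_n ≈ 1270 kN·m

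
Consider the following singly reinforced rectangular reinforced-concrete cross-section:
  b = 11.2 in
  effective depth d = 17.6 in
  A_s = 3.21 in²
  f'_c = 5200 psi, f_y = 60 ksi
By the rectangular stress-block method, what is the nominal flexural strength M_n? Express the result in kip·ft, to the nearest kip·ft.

T = A_s f_y = 3.21 × 60 = 192.6 kips.
a = T/(0.85 f'_c b) = 192.6/(0.85 × 5.2 × 11.2) = 3.891 in.
M_n = T(d − a/2) = 192.6 × (17.6 − 1.9455) = 3015.1 kip·in = 3015.1/12 = 251.26 kip·ft.

M_n ≈ 251 kip·ft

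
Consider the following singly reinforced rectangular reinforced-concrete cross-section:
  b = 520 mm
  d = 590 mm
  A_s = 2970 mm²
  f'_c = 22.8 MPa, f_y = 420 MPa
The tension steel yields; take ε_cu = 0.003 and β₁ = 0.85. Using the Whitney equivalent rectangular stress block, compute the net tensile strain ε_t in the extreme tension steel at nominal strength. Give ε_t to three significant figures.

a = A_s f_y/(0.85 f'_c b) = 123.78 mm.
β₁ = 0.85, so c = a/β₁ = 123.78/0.85 = 145.62 mm.
From the linear strain diagram with ε_cu = 0.003: ε_t = 0.003 (d − c)/c = 0.003 × (590 − 145.62)/145.62 = 0.00915.
Since ε_t ≥ 0.005, the section is tension-controlled.

ε_t ≈ 0.00915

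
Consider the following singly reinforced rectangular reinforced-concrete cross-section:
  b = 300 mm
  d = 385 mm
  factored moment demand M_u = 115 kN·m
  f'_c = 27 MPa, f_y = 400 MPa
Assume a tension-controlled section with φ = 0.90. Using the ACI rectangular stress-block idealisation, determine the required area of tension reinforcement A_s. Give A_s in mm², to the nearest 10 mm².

M_n = M_u/φ = 115/0.90 = 127.778 kN·m.
With M_n = 0.85 f'_c a b (d − a/2), solve the quadratic for a:
a = d − √(d² − 2M_n/(0.85 f'_c b)) = 385 − √(385² − 2 × 127.778×10⁶/(0.85 × 27 × 300)) = 51.67 mm.
A_s = 0.85 f'_c a b / f_y = 0.85 × 27 × 51.67 × 300 / 400 = 889.4 mm².

A_s ≈ 890 mm²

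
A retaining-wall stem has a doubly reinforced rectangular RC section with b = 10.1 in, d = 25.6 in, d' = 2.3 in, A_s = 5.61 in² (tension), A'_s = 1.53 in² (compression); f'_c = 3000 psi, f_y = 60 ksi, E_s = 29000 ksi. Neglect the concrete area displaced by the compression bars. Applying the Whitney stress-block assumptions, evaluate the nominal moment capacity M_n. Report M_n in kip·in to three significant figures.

M_n ≈ 7240 kip·in

Assume both steels yield.
a = (A_s − A'_s) f_y/(0.85 f'_c b) = (5.61 − 1.53) × 60/(0.85 × 3 × 10.1) = 9.505 in.
c = a/β₁ = 9.505/0.85 = 11.182 in; ε'_s = 0.003(c − d')/c = 0.0024 ≥ ε_y = 0.0021, so the compression steel yields.
M_n = (A_s − A'_s) f_y (d − a/2) + A'_s f_y (d − d') = 244.8 × (25.6 − 4.7525) + 91.8 × (25.6 − 2.3) = 5103.5 + 2138.9 = 7242.4 kip·in.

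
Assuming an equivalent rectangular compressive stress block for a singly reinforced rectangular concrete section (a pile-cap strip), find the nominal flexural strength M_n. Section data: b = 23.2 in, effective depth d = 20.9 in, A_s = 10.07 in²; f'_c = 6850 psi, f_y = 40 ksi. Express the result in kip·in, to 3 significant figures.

M_n ≈ 7820 kip·in

T = A_s f_y = 10.07 × 40 = 402.8 kips.
a = T/(0.85 f'_c b) = 402.8/(0.85 × 6.85 × 23.2) = 2.982 in.
M_n = T(d − a/2) = 402.8 × (20.9 − 1.491) = 7817.9 kip·in.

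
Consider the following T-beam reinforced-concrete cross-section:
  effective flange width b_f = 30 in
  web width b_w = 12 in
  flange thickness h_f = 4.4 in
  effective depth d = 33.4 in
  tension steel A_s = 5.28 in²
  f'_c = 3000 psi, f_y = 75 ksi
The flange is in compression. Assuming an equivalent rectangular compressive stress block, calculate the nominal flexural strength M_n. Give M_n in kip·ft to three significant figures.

M_n ≈ 1010 kip·ft

Tension: T = A_s f_y = 5.28 × 75 = 396 kips.
Try a within the flange: a = T/(0.85 f'_c b_f) = 396/(0.85 × 3 × 30) = 5.176 in.
a = 5.176 > h_f = 4.4 in: the block extends into the web. Split into flange-overhang and web parts.
C_f = 0.85 f'_c (b_f − b_w) h_f = 0.85 × 3 × (30 − 12) × 4.4 = 202.0 kips.
Remaining web compression depth: a_w = (T − C_f)/(0.85 f'_c b_w) = (396 − 202.0)/(0.85 × 3 × 12) = 6.340 in.
M_n = C_f(d − h_f/2) + (T − C_f)(d − a_w/2) = 202.0 × (33.4 − 2.2) + 194 × (33.4 − 3.17) = 6302.4 + 5864.6 = 12167.0 kip·in.
M_n = 12167.0/12 = 1013.92 kip·ft.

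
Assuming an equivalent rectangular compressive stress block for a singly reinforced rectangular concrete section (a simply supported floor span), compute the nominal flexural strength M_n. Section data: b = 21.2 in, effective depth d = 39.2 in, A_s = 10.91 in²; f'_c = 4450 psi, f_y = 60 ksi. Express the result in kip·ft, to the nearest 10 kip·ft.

T = A_s f_y = 10.91 × 60 = 654.6 kips.
a = T/(0.85 f'_c b) = 654.6/(0.85 × 4.45 × 21.2) = 8.163 in.
M_n = T(d − a/2) = 654.6 × (39.2 − 4.0815) = 22988.6 kip·in = 22988.6/12 = 1915.72 kip·ft.

M_n ≈ 1920 kip·ft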